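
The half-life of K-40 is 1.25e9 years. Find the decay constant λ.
λ = ln(2)/t½ = 5.545e-10 year⁻¹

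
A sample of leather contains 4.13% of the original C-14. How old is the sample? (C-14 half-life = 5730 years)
Age = t½ × log₂(1/ratio) = 26340 years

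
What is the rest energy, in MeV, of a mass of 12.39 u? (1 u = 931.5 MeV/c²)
E = mc² = 11540 MeV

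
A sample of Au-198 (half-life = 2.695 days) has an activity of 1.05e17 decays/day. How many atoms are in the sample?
N = A/λ = 4.082e17 atoms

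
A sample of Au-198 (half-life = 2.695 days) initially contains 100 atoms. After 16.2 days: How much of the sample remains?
N = N₀(1/2)^(t/t½) = 1.55 atoms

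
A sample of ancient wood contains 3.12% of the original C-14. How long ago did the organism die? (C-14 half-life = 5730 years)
Age = t½ × log₂(1/ratio) = 28660 years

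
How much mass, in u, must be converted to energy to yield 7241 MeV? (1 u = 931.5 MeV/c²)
m = E/c² = 7.773 u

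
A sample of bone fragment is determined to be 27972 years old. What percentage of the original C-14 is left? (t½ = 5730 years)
N/N₀ = (1/2)^(t/t½) = 0.03392 = 3.39%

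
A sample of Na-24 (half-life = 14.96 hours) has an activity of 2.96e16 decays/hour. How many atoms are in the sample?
N = A/λ = 6.388e17 atoms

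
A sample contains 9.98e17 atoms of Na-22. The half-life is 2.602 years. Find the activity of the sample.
A = λN = 2.659e17 decays/year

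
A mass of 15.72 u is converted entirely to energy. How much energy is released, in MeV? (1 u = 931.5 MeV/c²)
E = mc² = 14640 MeV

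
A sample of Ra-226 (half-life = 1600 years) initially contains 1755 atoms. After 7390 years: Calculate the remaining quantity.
N = N₀(1/2)^(t/t½) = 71.43 atoms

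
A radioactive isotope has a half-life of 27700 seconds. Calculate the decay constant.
λ = ln(2)/t½ = 2.502e-5 second⁻¹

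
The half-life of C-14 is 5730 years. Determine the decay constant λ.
λ = ln(2)/t½ = 1.21e-4 year⁻¹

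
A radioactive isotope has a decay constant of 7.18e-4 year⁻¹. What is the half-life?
t½ = ln(2)/λ = 965.4 years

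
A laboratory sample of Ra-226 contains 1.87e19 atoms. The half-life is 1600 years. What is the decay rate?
A = λN = 8.101e15 decays/year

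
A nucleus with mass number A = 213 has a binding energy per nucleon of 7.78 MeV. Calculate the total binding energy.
B.E. = 7.78 × 213 = 1657 MeV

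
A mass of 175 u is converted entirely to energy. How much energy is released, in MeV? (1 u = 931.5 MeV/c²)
E = mc² = 1.63e5 MeV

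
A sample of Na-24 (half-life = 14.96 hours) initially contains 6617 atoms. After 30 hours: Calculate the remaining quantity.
N = N₀(1/2)^(t/t½) = 1648 atoms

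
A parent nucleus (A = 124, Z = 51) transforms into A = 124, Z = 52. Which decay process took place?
ΔA = 0, ΔZ = +1 ⇒ beta-minus decay (β⁻)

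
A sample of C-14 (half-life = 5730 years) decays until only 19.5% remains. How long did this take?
t = t½ × log₂(N₀/N) = 13510 years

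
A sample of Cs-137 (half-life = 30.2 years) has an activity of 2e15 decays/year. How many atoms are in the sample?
N = A/λ = 8.714e16 atoms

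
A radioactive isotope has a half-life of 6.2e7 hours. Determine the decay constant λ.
λ = ln(2)/t½ = 1.118e-8 hour⁻¹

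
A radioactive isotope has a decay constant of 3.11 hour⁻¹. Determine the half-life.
t½ = ln(2)/λ = 0.2229 hours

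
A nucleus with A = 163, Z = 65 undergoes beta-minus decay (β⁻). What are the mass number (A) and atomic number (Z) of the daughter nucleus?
Daughter: A = 163, Z = 66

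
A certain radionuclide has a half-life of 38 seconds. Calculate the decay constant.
λ = ln(2)/t½ = 0.01824 second⁻¹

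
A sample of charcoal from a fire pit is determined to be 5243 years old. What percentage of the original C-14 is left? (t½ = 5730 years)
N/N₀ = (1/2)^(t/t½) = 0.5303 = 53%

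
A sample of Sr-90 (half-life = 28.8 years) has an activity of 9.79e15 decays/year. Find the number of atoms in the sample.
N = A/λ = 4.068e17 atoms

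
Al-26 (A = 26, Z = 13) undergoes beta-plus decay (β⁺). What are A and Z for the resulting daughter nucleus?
Daughter: A = 26, Z = 12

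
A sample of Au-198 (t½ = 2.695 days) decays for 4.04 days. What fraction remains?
N/N₀ = (1/2)^(t/t½) = 0.3538 = 35.4%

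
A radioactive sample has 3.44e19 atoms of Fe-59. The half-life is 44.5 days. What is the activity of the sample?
A = λN = 5.358e17 decays/day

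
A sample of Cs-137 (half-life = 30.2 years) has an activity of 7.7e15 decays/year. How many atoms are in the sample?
N = A/λ = 3.355e17 atoms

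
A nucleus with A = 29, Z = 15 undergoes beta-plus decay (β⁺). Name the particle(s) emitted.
β⁺: positron (e⁺) + neutrino (νₑ)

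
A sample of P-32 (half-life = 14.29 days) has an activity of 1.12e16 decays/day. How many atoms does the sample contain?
N = A/λ = 2.309e17 atoms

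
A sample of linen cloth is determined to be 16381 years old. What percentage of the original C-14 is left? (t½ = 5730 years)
N/N₀ = (1/2)^(t/t½) = 0.1379 = 13.8%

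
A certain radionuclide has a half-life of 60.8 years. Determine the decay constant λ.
λ = ln(2)/t½ = 0.0114 year⁻¹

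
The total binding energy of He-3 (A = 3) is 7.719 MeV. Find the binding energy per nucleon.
B.E./A = 7.719/3 = 2.573 MeV/nucleon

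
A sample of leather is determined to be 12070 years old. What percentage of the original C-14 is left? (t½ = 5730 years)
N/N₀ = (1/2)^(t/t½) = 0.2322 = 23.2%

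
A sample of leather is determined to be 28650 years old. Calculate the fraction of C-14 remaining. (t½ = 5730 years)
N/N₀ = (1/2)^(t/t½) = 0.03125 = 3.12%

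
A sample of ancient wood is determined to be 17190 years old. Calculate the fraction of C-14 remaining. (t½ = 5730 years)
N/N₀ = (1/2)^(t/t½) = 0.125 = 12.5%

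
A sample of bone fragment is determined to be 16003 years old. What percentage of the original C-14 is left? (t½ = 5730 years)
N/N₀ = (1/2)^(t/t½) = 0.1443 = 14.4%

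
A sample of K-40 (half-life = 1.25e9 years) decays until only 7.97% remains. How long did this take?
t = t½ × log₂(N₀/N) = 4.562e9 years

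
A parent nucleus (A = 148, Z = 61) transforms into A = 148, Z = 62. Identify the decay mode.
ΔA = 0, ΔZ = +1 ⇒ beta-minus decay (β⁻)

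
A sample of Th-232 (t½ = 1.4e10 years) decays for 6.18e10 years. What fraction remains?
N/N₀ = (1/2)^(t/t½) = 0.0469 = 4.69%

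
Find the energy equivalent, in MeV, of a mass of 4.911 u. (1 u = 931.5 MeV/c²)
E = mc² = 4575 MeV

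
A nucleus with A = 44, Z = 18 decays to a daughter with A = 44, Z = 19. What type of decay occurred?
ΔA = 0, ΔZ = +1 ⇒ beta-minus decay (β⁻)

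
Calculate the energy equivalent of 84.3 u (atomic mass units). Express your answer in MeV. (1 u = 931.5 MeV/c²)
E = mc² = 78530 MeV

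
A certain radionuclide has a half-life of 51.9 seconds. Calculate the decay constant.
λ = ln(2)/t½ = 0.01336 second⁻¹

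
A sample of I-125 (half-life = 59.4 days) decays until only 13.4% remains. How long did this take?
t = t½ × log₂(N₀/N) = 172.2 days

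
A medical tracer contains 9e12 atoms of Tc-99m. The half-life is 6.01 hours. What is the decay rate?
A = λN = 1.038e12 decays/hour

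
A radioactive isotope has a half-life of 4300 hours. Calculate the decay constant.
λ = ln(2)/t½ = 1.612e-4 hour⁻¹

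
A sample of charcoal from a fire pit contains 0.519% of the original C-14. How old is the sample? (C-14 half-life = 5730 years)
Age = t½ × log₂(1/ratio) = 43490 years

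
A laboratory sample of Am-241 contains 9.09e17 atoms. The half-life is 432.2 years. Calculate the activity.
A = λN = 1.458e15 decays/year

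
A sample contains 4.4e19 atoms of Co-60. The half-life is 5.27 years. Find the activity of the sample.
A = λN = 5.787e18 decays/year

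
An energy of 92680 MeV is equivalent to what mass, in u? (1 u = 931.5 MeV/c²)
m = E/c² = 99.5 u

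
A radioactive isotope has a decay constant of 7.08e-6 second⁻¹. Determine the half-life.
t½ = ln(2)/λ = 97900 seconds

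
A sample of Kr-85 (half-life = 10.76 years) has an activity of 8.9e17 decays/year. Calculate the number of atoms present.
N = A/λ = 1.382e19 atoms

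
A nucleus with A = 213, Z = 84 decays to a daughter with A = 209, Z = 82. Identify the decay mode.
ΔA = -4, ΔZ = -2 ⇒ alpha decay (α)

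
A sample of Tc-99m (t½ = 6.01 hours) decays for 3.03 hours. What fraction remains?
N/N₀ = (1/2)^(t/t½) = 0.7051 = 70.5%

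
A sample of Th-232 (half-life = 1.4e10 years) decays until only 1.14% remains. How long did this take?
t = t½ × log₂(N₀/N) = 9.037e10 years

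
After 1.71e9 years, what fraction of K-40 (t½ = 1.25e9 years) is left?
N/N₀ = (1/2)^(t/t½) = 0.3874 = 38.7%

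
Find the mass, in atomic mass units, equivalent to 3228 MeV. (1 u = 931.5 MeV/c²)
m = E/c² = 3.465 u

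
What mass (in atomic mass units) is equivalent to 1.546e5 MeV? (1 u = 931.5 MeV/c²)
m = E/c² = 166 u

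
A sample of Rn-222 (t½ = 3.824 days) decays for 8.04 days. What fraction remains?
N/N₀ = (1/2)^(t/t½) = 0.2329 = 23.3%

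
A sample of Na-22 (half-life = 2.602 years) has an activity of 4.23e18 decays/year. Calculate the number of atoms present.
N = A/λ = 1.588e19 atoms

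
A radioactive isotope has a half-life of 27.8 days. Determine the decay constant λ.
λ = ln(2)/t½ = 0.02493 day⁻¹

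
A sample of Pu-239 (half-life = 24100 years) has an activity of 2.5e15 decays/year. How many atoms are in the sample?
N = A/λ = 8.692e19 atoms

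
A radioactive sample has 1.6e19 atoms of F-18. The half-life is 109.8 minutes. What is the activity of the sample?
A = λN = 1.01e17 decays/minute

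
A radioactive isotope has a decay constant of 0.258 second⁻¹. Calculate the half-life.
t½ = ln(2)/λ = 2.687 seconds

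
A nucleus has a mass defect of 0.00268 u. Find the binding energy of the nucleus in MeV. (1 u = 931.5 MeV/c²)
B.E. = Δm × 931.5 = 2.496 MeV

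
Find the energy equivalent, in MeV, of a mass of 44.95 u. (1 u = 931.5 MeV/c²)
E = mc² = 41870 MeV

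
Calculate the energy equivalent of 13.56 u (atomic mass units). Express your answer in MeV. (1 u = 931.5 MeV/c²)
E = mc² = 12630 MeV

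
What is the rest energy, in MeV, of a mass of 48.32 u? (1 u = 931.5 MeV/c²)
E = mc² = 45010 MeV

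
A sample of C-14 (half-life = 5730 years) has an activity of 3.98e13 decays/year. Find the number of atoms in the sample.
N = A/λ = 3.29e17 atoms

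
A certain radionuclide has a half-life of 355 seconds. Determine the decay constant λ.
λ = ln(2)/t½ = 0.001953 second⁻¹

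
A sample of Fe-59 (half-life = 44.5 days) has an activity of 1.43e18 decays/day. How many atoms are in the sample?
N = A/λ = 9.181e19 atoms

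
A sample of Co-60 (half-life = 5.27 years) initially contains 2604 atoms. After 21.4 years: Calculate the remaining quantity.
N = N₀(1/2)^(t/t½) = 156 atoms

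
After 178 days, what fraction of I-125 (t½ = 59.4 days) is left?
N/N₀ = (1/2)^(t/t½) = 0.1253 = 12.5%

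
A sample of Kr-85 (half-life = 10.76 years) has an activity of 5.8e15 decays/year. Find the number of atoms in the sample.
N = A/λ = 9.004e16 atoms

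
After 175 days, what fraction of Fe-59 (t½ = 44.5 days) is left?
N/N₀ = (1/2)^(t/t½) = 0.06549 = 6.55%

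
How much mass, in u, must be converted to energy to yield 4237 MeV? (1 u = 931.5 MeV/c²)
m = E/c² = 4.549 u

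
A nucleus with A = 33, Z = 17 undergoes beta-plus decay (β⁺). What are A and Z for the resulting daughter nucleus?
Daughter: A = 33, Z = 16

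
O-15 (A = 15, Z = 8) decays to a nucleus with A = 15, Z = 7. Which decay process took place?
ΔA = 0, ΔZ = -1 ⇒ beta-plus decay (β⁺) or electron capture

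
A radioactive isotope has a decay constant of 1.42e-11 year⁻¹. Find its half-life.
t½ = ln(2)/λ = 4.881e10 years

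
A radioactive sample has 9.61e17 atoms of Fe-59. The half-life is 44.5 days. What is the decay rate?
A = λN = 1.497e16 decays/day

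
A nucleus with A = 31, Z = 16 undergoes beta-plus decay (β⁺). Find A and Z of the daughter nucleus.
Daughter: A = 31, Z = 15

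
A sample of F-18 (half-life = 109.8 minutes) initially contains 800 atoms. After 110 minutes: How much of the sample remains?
N = N₀(1/2)^(t/t½) = 399.5 atoms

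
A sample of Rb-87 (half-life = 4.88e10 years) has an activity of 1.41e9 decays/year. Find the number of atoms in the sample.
N = A/λ = 9.927e19 atoms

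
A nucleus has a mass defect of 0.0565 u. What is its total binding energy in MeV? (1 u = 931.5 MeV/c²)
B.E. = Δm × 931.5 = 52.63 MeV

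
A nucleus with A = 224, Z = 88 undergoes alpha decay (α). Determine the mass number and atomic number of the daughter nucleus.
Daughter: A = 220, Z = 86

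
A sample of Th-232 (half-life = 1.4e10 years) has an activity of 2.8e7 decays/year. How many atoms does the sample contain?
N = A/λ = 5.655e17 atoms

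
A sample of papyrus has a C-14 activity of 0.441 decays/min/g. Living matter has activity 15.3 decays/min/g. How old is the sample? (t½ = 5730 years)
Age = t½ × log₂(A₀/A) = 29320 years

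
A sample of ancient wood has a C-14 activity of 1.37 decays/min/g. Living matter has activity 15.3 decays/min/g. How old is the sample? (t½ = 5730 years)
Age = t½ × log₂(A₀/A) = 19950 years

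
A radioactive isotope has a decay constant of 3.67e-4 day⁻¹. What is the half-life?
t½ = ln(2)/λ = 1889 days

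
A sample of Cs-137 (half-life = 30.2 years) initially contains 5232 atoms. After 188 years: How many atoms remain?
N = N₀(1/2)^(t/t½) = 69.94 atoms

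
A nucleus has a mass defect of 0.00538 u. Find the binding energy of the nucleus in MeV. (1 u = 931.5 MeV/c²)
B.E. = Δm × 931.5 = 5.011 MeV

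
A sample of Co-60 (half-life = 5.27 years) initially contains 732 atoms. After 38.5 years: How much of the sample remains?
N = N₀(1/2)^(t/t½) = 4.627 atoms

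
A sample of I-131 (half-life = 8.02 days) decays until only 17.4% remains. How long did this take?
t = t½ × log₂(N₀/N) = 20.23 days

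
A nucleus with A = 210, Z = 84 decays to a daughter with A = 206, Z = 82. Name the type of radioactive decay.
ΔA = -4, ΔZ = -2 ⇒ alpha decay (α)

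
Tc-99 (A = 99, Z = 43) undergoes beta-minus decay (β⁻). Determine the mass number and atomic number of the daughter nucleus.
Daughter: A = 99, Z = 44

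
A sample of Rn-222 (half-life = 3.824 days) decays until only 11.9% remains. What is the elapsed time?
t = t½ × log₂(N₀/N) = 11.74 days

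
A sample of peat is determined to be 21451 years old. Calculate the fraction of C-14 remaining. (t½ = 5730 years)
N/N₀ = (1/2)^(t/t½) = 0.07465 = 7.47%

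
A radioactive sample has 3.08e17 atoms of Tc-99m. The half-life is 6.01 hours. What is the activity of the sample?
A = λN = 3.552e16 decays/hour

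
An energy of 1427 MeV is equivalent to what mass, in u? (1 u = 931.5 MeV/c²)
m = E/c² = 1.532 u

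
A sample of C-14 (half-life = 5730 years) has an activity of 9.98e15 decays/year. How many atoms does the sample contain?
N = A/λ = 8.25e19 atoms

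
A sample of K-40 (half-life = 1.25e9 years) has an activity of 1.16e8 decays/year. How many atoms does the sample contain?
N = A/λ = 2.092e17 atoms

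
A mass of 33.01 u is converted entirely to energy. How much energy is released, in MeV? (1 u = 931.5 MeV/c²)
E = mc² = 30750 MeV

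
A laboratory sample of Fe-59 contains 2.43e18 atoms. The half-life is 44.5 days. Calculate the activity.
A = λN = 3.785e16 decays/day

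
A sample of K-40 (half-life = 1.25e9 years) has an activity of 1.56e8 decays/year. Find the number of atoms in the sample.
N = A/λ = 2.813e17 atoms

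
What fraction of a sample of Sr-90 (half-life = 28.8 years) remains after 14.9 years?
N/N₀ = (1/2)^(t/t½) = 0.6986 = 69.9%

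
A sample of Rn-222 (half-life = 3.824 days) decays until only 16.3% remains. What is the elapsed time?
t = t½ × log₂(N₀/N) = 10.01 days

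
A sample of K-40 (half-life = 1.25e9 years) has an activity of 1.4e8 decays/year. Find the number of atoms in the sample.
N = A/λ = 2.525e17 atoms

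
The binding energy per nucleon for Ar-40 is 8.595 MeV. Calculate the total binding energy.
B.E. = 8.595 × 40 = 343.8 MeV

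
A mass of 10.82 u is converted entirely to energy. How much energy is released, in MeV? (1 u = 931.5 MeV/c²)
E = mc² = 10080 MeV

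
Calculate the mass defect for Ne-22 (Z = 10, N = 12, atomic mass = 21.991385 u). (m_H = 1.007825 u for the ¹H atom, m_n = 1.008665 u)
Δm = Z·m_H + N·m_n − M = 0.1908 u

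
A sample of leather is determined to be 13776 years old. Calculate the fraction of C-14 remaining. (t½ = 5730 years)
N/N₀ = (1/2)^(t/t½) = 0.1889 = 18.9%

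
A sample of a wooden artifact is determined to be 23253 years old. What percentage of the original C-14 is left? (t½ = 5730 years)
N/N₀ = (1/2)^(t/t½) = 0.06003 = 6%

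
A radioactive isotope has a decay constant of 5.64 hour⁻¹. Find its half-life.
t½ = ln(2)/λ = 0.1229 hours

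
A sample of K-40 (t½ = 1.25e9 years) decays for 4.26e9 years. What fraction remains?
N/N₀ = (1/2)^(t/t½) = 0.09421 = 9.42%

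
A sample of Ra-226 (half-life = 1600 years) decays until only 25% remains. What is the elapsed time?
t = t½ × log₂(N₀/N) = 3200 years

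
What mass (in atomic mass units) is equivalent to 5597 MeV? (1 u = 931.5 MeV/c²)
m = E/c² = 6.009 u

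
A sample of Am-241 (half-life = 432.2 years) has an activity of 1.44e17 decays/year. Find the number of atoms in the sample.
N = A/λ = 8.979e19 atoms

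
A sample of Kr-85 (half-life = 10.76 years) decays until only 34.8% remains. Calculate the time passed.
t = t½ × log₂(N₀/N) = 16.39 years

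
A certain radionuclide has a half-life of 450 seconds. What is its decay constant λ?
λ = ln(2)/t½ = 0.00154 second⁻¹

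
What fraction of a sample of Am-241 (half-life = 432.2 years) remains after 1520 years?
N/N₀ = (1/2)^(t/t½) = 0.08736 = 8.74%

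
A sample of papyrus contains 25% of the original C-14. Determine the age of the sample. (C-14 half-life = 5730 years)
Age = t½ × log₂(1/ratio) = 11460 years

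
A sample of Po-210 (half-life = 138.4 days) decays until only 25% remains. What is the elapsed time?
t = t½ × log₂(N₀/N) = 276.8 days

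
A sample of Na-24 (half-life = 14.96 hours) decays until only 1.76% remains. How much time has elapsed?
t = t½ × log₂(N₀/N) = 87.19 hours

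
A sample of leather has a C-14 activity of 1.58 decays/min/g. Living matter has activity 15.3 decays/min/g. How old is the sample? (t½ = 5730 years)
Age = t½ × log₂(A₀/A) = 18770 years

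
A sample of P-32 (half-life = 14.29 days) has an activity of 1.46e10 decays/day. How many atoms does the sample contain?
N = A/λ = 3.01e11 atoms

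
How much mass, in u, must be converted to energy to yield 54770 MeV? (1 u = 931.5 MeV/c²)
m = E/c² = 58.8 u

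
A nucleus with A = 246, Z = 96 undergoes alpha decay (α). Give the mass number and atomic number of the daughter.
Daughter: A = 242, Z = 94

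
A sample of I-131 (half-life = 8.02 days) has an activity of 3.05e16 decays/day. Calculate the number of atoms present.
N = A/λ = 3.529e17 atoms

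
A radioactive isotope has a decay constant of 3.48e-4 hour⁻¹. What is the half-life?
t½ = ln(2)/λ = 1992 hours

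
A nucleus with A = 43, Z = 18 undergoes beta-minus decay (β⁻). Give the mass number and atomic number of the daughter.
Daughter: A = 43, Z = 19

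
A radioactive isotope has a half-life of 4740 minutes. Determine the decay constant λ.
λ = ln(2)/t½ = 1.462e-4 minute⁻¹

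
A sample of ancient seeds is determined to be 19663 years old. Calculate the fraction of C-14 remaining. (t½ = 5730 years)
N/N₀ = (1/2)^(t/t½) = 0.09268 = 9.27%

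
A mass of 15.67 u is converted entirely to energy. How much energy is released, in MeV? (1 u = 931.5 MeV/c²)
E = mc² = 14600 MeV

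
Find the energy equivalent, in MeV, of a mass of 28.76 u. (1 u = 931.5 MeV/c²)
E = mc² = 26790 MeV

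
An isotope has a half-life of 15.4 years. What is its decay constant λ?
λ = ln(2)/t½ = 0.04501 year⁻¹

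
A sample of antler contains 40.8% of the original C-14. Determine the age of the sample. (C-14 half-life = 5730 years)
Age = t½ × log₂(1/ratio) = 7411 years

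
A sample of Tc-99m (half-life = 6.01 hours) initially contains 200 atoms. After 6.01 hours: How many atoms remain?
N = N₀(1/2)^(t/t½) = 100 atoms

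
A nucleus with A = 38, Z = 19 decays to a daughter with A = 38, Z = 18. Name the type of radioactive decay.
ΔA = 0, ΔZ = -1 ⇒ beta-plus decay (β⁺) or electron capture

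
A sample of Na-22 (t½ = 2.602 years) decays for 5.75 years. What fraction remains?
N/N₀ = (1/2)^(t/t½) = 0.2162 = 21.6%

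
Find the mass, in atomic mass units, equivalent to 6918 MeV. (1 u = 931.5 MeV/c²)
m = E/c² = 7.427 u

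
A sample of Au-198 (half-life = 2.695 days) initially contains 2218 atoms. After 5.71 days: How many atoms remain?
N = N₀(1/2)^(t/t½) = 510.7 atoms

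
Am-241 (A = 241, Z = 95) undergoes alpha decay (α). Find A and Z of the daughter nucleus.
Daughter: A = 237, Z = 93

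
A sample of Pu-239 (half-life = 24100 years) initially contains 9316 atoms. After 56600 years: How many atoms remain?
N = N₀(1/2)^(t/t½) = 1829 atoms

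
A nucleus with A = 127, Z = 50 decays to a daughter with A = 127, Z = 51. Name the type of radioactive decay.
ΔA = 0, ΔZ = +1 ⇒ beta-minus decay (β⁻)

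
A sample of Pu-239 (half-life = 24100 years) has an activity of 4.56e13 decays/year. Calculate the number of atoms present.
N = A/λ = 1.585e18 atoms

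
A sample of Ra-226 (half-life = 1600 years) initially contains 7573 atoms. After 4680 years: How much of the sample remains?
N = N₀(1/2)^(t/t½) = 997.1 atoms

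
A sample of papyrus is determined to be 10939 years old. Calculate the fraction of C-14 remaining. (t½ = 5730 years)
N/N₀ = (1/2)^(t/t½) = 0.2663 = 26.6%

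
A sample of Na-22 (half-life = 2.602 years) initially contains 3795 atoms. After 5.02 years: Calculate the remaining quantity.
N = N₀(1/2)^(t/t½) = 996.4 atoms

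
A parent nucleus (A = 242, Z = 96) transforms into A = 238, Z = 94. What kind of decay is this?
ΔA = -4, ΔZ = -2 ⇒ alpha decay (α)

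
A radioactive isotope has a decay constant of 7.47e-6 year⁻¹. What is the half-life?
t½ = ln(2)/λ = 92790 years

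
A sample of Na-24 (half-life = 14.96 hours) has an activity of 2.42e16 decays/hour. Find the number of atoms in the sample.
N = A/λ = 5.223e17 atoms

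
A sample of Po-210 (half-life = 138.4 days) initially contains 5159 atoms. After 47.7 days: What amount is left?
N = N₀(1/2)^(t/t½) = 4063 atoms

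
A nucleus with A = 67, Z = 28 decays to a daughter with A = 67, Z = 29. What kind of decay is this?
ΔA = 0, ΔZ = +1 ⇒ beta-minus decay (β⁻)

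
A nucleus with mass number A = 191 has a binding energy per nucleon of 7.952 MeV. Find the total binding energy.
B.E. = 7.952 × 191 = 1519 MeV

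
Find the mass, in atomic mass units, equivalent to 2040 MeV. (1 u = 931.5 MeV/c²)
m = E/c² = 2.19 u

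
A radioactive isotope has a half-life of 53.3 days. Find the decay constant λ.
λ = ln(2)/t½ = 0.013 day⁻¹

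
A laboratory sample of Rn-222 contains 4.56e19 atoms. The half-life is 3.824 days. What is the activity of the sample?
A = λN = 8.266e18 decays/day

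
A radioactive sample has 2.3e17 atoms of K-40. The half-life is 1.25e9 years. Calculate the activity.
A = λN = 1.275e8 decays/year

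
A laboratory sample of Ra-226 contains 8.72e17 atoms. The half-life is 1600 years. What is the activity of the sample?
A = λN = 3.778e14 decays/year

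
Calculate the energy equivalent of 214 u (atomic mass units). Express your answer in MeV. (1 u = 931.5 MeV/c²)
E = mc² = 1.993e5 MeV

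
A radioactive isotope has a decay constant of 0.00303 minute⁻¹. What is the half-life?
t½ = ln(2)/λ = 228.8 minutes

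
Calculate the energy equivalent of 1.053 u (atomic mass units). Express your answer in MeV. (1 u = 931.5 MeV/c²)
E = mc² = 980.9 MeV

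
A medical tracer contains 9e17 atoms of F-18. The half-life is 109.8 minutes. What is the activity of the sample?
A = λN = 5.682e15 decays/minute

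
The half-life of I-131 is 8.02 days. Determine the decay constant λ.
λ = ln(2)/t½ = 0.08643 day⁻¹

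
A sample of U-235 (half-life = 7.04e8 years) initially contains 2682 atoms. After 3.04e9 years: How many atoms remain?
N = N₀(1/2)^(t/t½) = 134.4 atoms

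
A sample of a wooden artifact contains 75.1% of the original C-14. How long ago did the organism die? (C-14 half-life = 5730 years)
Age = t½ × log₂(1/ratio) = 2367 years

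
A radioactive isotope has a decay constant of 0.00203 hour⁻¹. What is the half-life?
t½ = ln(2)/λ = 341.5 hours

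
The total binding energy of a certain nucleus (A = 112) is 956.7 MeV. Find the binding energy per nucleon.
B.E./A = 956.7/112 = 8.542 MeV/nucleon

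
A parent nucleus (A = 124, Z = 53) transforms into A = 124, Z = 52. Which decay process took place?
ΔA = 0, ΔZ = -1 ⇒ beta-plus decay (β⁺) or electron capture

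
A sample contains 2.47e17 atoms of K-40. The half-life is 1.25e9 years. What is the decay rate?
A = λN = 1.37e8 decays/year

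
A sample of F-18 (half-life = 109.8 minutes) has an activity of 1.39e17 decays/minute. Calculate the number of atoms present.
N = A/λ = 2.202e19 atoms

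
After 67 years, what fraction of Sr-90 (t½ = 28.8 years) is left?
N/N₀ = (1/2)^(t/t½) = 0.1994 = 19.9%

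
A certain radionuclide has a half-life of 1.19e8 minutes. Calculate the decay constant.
λ = ln(2)/t½ = 5.825e-9 minute⁻¹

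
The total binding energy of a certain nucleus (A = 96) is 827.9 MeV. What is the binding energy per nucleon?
B.E./A = 827.9/96 = 8.624 MeV/nucleon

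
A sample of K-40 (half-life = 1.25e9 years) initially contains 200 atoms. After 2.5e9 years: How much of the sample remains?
N = N₀(1/2)^(t/t½) = 50 atoms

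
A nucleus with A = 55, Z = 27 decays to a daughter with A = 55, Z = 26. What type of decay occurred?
ΔA = 0, ΔZ = -1 ⇒ beta-plus decay (β⁺) or electron capture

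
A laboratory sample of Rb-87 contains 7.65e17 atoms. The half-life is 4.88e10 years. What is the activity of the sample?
A = λN = 1.087e7 decays/year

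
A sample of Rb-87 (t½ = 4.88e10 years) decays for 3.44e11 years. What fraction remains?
N/N₀ = (1/2)^(t/t½) = 0.007551 = 0.755%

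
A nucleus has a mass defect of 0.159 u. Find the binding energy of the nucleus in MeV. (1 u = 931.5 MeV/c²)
B.E. = Δm × 931.5 = 148.1 MeV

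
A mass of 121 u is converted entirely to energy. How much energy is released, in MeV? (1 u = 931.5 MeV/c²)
E = mc² = 1.127e5 MeV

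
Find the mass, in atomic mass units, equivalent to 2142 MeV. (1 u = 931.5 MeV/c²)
m = E/c² = 2.3 u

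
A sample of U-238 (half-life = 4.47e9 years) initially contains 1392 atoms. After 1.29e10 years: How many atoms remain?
N = N₀(1/2)^(t/t½) = 188.3 atoms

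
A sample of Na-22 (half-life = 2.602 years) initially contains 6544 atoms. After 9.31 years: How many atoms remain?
N = N₀(1/2)^(t/t½) = 548 atoms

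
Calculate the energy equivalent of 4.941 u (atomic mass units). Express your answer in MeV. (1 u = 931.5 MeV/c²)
E = mc² = 4603 MeV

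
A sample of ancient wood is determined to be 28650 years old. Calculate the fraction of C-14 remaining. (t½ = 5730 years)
N/N₀ = (1/2)^(t/t½) = 0.03125 = 3.12%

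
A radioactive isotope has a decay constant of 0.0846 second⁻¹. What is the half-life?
t½ = ln(2)/λ = 8.193 seconds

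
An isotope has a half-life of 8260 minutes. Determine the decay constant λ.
λ = ln(2)/t½ = 8.392e-5 minute⁻¹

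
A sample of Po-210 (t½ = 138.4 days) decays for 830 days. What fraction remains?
N/N₀ = (1/2)^(t/t½) = 0.01566 = 1.57%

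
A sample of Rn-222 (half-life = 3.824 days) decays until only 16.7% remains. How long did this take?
t = t½ × log₂(N₀/N) = 9.874 days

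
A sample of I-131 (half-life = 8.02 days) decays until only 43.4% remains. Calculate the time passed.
t = t½ × log₂(N₀/N) = 9.658 days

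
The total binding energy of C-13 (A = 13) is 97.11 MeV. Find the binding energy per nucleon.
B.E./A = 97.11/13 = 7.47 MeV/nucleon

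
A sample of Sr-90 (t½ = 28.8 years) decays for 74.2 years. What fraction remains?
N/N₀ = (1/2)^(t/t½) = 0.1677 = 16.8%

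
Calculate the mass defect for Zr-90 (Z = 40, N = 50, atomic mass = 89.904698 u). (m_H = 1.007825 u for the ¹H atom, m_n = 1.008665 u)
Δm = Z·m_H + N·m_n − M = 0.8416 u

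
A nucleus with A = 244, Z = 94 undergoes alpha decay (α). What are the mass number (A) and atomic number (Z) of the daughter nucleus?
Daughter: A = 240, Z = 92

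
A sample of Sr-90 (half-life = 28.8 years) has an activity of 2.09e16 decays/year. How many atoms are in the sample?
N = A/λ = 8.684e17 atoms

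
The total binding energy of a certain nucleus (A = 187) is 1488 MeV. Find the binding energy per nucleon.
B.E./A = 1488/187 = 7.957 MeV/nucleon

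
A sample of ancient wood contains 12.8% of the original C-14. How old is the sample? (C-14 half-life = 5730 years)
Age = t½ × log₂(1/ratio) = 16990 years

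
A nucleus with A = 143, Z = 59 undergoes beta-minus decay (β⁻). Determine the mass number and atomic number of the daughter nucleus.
Daughter: A = 143, Z = 60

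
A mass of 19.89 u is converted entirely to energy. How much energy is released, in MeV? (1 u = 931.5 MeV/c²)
E = mc² = 18530 MeV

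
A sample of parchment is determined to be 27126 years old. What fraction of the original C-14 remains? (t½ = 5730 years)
N/N₀ = (1/2)^(t/t½) = 0.03758 = 3.76%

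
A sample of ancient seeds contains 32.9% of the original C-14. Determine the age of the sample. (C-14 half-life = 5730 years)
Age = t½ × log₂(1/ratio) = 9190 years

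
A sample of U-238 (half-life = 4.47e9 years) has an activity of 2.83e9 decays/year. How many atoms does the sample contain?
N = A/λ = 1.825e19 atoms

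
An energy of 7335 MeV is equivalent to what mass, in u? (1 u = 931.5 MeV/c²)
m = E/c² = 7.874 u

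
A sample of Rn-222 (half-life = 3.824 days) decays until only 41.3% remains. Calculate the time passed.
t = t½ × log₂(N₀/N) = 4.879 days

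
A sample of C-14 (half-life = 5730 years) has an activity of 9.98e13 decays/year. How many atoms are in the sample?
N = A/λ = 8.25e17 atoms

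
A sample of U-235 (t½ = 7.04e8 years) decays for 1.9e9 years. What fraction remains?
N/N₀ = (1/2)^(t/t½) = 0.154 = 15.4%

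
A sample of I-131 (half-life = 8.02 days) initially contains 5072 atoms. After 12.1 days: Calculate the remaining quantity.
N = N₀(1/2)^(t/t½) = 1782 atoms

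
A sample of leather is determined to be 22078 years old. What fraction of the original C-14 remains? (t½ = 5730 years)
N/N₀ = (1/2)^(t/t½) = 0.0692 = 6.92%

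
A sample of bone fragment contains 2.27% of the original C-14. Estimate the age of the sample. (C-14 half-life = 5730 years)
Age = t½ × log₂(1/ratio) = 31290 years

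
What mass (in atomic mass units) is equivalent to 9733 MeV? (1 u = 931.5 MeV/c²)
m = E/c² = 10.45 u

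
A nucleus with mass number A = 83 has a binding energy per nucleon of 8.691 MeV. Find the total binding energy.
B.E. = 8.691 × 83 = 721.4 MeV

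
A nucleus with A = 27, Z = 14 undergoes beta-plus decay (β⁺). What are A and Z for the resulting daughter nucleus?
Daughter: A = 27, Z = 13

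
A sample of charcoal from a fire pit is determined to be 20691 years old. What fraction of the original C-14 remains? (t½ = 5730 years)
N/N₀ = (1/2)^(t/t½) = 0.08184 = 8.18%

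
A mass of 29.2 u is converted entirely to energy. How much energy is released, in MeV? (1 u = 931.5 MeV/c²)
E = mc² = 27200 MeV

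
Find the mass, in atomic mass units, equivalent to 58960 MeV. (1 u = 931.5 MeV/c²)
m = E/c² = 63.3 u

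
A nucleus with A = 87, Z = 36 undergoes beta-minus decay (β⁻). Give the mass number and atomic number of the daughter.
Daughter: A = 87, Z = 37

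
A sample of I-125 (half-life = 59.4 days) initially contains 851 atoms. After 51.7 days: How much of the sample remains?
N = N₀(1/2)^(t/t½) = 465.5 atoms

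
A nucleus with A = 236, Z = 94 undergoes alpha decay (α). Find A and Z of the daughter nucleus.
Daughter: A = 232, Z = 92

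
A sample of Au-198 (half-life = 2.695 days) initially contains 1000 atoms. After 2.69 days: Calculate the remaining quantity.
N = N₀(1/2)^(t/t½) = 500.6 atoms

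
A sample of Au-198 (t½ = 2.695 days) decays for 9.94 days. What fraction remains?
N/N₀ = (1/2)^(t/t½) = 0.07757 = 7.76%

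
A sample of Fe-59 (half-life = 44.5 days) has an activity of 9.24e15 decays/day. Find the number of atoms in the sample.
N = A/λ = 5.932e17 atoms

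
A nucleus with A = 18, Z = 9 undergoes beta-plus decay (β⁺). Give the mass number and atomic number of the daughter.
Daughter: A = 18, Z = 8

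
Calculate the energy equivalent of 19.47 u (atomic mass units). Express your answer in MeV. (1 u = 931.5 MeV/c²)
E = mc² = 18140 MeV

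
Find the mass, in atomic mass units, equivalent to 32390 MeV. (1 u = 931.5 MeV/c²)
m = E/c² = 34.77 u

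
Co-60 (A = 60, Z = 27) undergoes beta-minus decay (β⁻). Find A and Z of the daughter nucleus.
Daughter: A = 60, Z = 28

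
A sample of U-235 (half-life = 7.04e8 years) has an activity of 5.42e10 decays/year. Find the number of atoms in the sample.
N = A/λ = 5.505e19 atoms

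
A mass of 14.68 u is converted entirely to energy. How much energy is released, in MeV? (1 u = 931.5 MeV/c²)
E = mc² = 13670 MeV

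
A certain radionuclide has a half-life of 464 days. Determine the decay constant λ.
λ = ln(2)/t½ = 0.001494 day⁻¹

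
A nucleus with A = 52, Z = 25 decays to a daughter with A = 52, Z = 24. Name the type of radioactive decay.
ΔA = 0, ΔZ = -1 ⇒ beta-plus decay (β⁺) or electron capture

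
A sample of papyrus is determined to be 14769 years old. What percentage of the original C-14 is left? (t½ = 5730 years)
N/N₀ = (1/2)^(t/t½) = 0.1675 = 16.8%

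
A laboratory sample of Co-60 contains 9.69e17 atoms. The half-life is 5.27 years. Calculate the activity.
A = λN = 1.274e17 decays/year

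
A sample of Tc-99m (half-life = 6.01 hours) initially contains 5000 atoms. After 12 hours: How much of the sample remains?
N = N₀(1/2)^(t/t½) = 1253 atoms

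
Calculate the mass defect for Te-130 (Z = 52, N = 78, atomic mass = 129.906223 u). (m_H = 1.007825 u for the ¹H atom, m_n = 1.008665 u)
Δm = Z·m_H + N·m_n − M = 1.177 u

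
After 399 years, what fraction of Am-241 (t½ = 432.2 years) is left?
N/N₀ = (1/2)^(t/t½) = 0.5273 = 52.7%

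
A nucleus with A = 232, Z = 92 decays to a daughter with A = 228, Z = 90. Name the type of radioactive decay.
ΔA = -4, ΔZ = -2 ⇒ alpha decay (α)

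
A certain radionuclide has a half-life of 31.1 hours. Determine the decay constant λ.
λ = ln(2)/t½ = 0.02229 hour⁻¹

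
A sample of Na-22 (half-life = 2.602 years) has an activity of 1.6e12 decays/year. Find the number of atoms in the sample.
N = A/λ = 6.006e12 atoms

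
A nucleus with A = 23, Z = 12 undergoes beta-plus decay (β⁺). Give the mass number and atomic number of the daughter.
Daughter: A = 23, Z = 11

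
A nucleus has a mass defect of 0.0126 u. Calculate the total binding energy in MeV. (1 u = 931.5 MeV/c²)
B.E. = Δm × 931.5 = 11.74 MeV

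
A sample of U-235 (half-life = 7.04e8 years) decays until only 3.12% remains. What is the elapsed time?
t = t½ × log₂(N₀/N) = 3.522e9 years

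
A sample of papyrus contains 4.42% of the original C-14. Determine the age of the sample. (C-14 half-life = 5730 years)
Age = t½ × log₂(1/ratio) = 25780 years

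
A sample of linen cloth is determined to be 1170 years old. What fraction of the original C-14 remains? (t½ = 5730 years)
N/N₀ = (1/2)^(t/t½) = 0.868 = 86.8%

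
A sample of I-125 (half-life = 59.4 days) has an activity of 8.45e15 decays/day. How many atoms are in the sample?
N = A/λ = 7.241e17 atoms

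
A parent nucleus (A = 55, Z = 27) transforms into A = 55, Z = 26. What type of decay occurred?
ΔA = 0, ΔZ = -1 ⇒ beta-plus decay (β⁺) or electron capture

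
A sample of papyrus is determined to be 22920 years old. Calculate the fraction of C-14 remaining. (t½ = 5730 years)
N/N₀ = (1/2)^(t/t½) = 0.0625 = 6.25%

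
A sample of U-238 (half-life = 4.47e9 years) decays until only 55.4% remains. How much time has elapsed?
t = t½ × log₂(N₀/N) = 3.809e9 years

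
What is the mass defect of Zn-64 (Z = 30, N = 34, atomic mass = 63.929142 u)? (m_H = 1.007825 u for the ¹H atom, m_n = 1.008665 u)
Δm = Z·m_H + N·m_n − M = 0.6002 u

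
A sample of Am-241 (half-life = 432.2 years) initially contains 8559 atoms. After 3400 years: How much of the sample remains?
N = N₀(1/2)^(t/t½) = 36.67 atoms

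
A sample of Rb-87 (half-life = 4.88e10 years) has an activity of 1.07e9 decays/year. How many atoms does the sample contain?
N = A/λ = 7.533e19 atoms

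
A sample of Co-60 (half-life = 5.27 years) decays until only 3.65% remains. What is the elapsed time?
t = t½ × log₂(N₀/N) = 25.17 years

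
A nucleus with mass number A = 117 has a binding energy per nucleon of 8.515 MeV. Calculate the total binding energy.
B.E. = 8.515 × 117 = 996.3 MeV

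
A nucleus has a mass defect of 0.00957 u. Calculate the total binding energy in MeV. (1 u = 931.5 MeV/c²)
B.E. = Δm × 931.5 = 8.914 MeV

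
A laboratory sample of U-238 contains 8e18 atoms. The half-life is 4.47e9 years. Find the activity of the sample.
A = λN = 1.241e9 decays/year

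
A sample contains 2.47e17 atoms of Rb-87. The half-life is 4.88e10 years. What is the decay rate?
A = λN = 3.508e6 decays/year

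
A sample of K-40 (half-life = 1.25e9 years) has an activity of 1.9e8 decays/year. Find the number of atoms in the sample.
N = A/λ = 3.426e17 atoms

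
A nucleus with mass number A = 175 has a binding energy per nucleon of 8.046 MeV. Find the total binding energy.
B.E. = 8.046 × 175 = 1408 MeV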